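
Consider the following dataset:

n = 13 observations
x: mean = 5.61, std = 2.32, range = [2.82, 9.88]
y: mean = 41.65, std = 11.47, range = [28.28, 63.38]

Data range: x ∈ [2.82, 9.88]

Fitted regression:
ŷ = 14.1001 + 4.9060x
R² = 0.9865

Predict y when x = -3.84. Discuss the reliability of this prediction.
ŷ = -4.7389, but this is extrapolation (below the data range [2.82, 9.88]) and may be unreliable.

Prediction calculation:
ŷ = 14.1001 + 4.9060 × (-3.84)
ŷ = -4.7389

Reliability:
- Data range: x ∈ [2.82, 9.88]
- Prediction point: x = -3.84 is 6.66 units below the observed range → this is EXTRAPOLATION, not interpolation

Why that matters here:
- There are no observations near this x to validate the fitted line there
- The linear relationship may not hold outside the observed range
- Real relationships often flatten, saturate, or turn nonlinear at extremes

The R² = 0.9865 only validates the fit within [2.82, 9.88]; treat ŷ = -4.7389 with caution.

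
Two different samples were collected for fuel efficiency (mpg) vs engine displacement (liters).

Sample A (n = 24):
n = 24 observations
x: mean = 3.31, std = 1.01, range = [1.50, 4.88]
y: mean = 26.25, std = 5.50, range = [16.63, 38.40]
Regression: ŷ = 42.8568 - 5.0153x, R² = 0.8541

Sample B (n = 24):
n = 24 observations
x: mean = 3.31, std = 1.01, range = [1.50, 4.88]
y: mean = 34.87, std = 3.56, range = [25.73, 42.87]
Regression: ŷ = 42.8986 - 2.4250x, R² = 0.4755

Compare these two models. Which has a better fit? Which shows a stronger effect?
Model A has the better fit (R² = 0.8541 vs 0.4755). Model A shows the stronger effect (|β₁| = 5.0153 vs 2.4250).

Model Comparison:

Which explains more variance? (R²)
- Model A: R² = 0.8541 → 85.41% of variance in fuel efficiency explained
- Model B: R² = 0.4755 → 47.55% of variance in fuel efficiency explained
- 0.8541 > 0.4755 → Model A has the better fit

Strength of effect — compare |β₁|:
- Model A: β₁ = -5.0153 → predicted fuel efficiency falls 5.0153 mpg per additional liter of engine displacement
- Model B: β₁ = -2.4250 → predicted fuel efficiency falls 2.4250 mpg per additional liter of engine displacement
- |-5.0153| > |-2.4250| → Model A shows the stronger marginal effect

Note: A steeper slope doesn't make a better model if the scatter around the line is large.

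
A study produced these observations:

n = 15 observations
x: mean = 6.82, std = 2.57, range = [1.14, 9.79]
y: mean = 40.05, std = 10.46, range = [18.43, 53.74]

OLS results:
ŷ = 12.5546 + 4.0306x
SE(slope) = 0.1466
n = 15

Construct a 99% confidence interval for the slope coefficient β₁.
The 99% CI for β₁ is (3.5890, 4.4722)

Confidence interval for the slope:

The 99% CI for β₁ is: β̂₁ ± t*(α/2, n-2) × SE(β̂₁)

Step 1: Find critical t-value
- Confidence level = 0.99
- Degrees of freedom = n - 2 = 15 - 2 = 13
- t*(α/2, 13) = 3.0123

Step 2: Calculate margin of error
Margin = 3.0123 × 0.1466 = 0.4416

Step 3: Construct interval
CI = 4.0306 ± 0.4416
CI = (3.5890, 4.4722)

Interpretation: intervals built this way capture the true β₁ in 99% of repeated samples; here the plausible range for the per-unit effect of x on y is 3.5890 to 4.4722.
Both endpoints are positive, so the data support a genuinely positive slope at this confidence level.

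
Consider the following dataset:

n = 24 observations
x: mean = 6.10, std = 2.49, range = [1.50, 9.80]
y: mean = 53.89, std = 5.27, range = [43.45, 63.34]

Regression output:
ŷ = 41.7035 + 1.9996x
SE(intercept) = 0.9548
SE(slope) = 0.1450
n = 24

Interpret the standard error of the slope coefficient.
The slope 1.9996 is pinned down to within about ±0.1450 (one SE) by these data — relative uncertainty 7.3%, i.e. precise.

SE(β̂₁) = s / √Sxx, where s is the residual standard deviation and Sxx = Σ(x − x̄)². It is the yardstick for how far β̂₁ = 1.9996 could plausibly be from the true slope.

Relative precision:
- SE / |β̂₁| = 0.1450 / 1.9996 = 7.3%
- Rule of thumb (under 20%: precise; 20% to under 50%: moderately precise; 50% or more: imprecise) → precise

Link to interval estimation: a confidence interval for β₁ is β̂₁ ± t* × 0.1450, so SE sets the half-width per unit of t*.

What drives SE(β̂₁): more residual scatter → larger SE; larger n (here n = 24) → smaller SE.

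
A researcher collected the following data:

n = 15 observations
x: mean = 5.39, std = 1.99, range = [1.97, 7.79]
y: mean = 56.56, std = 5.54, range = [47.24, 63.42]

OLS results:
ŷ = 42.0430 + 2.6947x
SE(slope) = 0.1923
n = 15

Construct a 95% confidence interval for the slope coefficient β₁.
The 95% CI for β₁ is (2.2793, 3.1101)

Confidence interval for the slope:

The 95% CI for β₁ is: β̂₁ ± t*(α/2, n-2) × SE(β̂₁)

Step 1: Find critical t-value
- Confidence level = 0.95
- Degrees of freedom = n - 2 = 15 - 2 = 13
- t*(α/2, 13) = 2.1604

Step 2: Calculate margin of error
Margin = 2.1604 × 0.1923 = 0.4154

Step 3: Construct interval
CI = 2.6947 ± 0.4154
CI = (2.2793, 3.1101)

Interpretation: We are 95% confident that the true slope β₁ lies between 2.2793 and 3.1101.
The interval does not include 0, suggesting a significant linear relationship.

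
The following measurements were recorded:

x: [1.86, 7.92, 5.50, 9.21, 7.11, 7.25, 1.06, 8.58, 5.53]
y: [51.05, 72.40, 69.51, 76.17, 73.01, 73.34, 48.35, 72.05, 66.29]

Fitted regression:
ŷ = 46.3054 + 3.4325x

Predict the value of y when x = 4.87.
ŷ = 63.0217

To predict y for x = 4.87, substitute into the regression equation:

ŷ = 46.3054 + 3.4325 × 4.87
ŷ = 46.3054 + 16.7163
ŷ = 63.0217

This is a point prediction; actual observations scatter around it by roughly the residual standard deviation.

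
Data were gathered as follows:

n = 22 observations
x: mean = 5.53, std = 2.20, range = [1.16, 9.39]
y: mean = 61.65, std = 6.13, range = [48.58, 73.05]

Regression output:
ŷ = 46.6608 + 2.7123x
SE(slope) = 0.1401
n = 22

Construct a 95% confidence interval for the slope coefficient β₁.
The 95% CI for β₁ is (2.4201, 3.0045)

Confidence interval for the slope:

The 95% CI for β₁ is: β̂₁ ± t*(α/2, n-2) × SE(β̂₁)

Step 1: Find critical t-value
- Confidence level = 0.95
- Degrees of freedom = n - 2 = 22 - 2 = 20
- t*(α/2, 20) = 2.0860

Step 2: Calculate margin of error
Margin = 2.0860 × 0.1401 = 0.2922

Step 3: Construct interval
CI = 2.7123 ± 0.2922
CI = (2.4201, 3.0045)

Interpretation: each one-unit increase in x is associated with a change in mean y of between 2.4201 and 3.0045, with 95% confidence.
The interval does not include 0, suggesting a significant linear relationship.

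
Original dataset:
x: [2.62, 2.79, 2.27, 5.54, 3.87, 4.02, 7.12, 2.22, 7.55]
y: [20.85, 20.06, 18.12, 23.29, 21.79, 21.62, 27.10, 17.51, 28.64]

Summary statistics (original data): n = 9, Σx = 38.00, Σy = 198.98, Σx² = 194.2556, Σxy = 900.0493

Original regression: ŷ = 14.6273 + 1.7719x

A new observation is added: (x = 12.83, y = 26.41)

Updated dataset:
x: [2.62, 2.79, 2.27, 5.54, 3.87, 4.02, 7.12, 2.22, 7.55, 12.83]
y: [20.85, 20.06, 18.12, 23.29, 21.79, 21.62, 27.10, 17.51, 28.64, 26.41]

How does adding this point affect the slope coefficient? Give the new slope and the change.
The slope changes from 1.7719 to 0.9277 (change of -0.8442, or -47.6%).

x = 12.83 lies well outside the original x-range [2.22, 7.55] (x̄ ≈ 4.22), so this observation has high leverage and can move the slope substantially.

Step 1: Update the sums with the new point (n goes from 9 to 10)
Σx  = 38.00 + 12.83 = 50.83
Σy  = 198.98 + 26.41 = 225.39
Σx² = 194.2556 + 12.83² = 194.2556 + 164.6089 = 358.8645
Σxy = 900.0493 + 12.83×26.41 = 900.0493 + 338.8403 = 1238.8896

Step 2: Recompute the slope with b₁ = (nΣxy − ΣxΣy) / (nΣx² − (Σx)²)
Numerator   = 10×1238.8896 − 50.83×225.39 = 12388.8960 − 11456.5737 = 932.3223
Denominator = 10×358.8645 − 50.83² = 3588.6450 − 2583.6889 = 1004.9561
b₁(new) = 932.3223 / 1004.9561 = 0.9277

(Same formula on the original sums: (9×900.0493 − 38.00×198.98) / (9×194.2556 − 38.00²) = 539.2037 / 304.3004 = 1.7719, matching the given fit.)

Step 3: Change in slope
Δβ₁ = 0.9277 − 1.7719 = -0.8442
Relative change = -0.8442 / 1.7719 × 100% = -47.6%
→ the slope decreases when the point is added.

Because the point sits below the extension of the original line at a high-leverage x, it tilts the fit down.
In practice: check such a point for data-entry or measurement error; examine leverage (hᵢ) and Cook's distance rather than deleting it automatically.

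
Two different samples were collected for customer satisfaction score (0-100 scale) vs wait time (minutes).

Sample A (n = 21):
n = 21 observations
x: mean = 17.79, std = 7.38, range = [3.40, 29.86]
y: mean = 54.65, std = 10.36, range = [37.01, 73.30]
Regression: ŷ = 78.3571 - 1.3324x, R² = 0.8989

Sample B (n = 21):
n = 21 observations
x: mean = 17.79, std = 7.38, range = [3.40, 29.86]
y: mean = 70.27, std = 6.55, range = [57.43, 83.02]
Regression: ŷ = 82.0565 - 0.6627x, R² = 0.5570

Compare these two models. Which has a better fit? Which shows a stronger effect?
Model A has the better fit (R² = 0.8989 vs 0.5570). Model A shows the stronger effect (|β₁| = 1.3324 vs 0.6627).

Model Comparison:

Which explains more variance? (R²)
- Model A: R² = 0.8989 → 89.89% of variance in satisfaction score explained
- Model B: R² = 0.5570 → 55.70% of variance in satisfaction score explained
- 0.8989 > 0.5570 → Model A has the better fit

Which has the larger per-minute effect? (|β₁|)
- Model A: β₁ = -1.3324 → predicted satisfaction score falls 1.3324 points per additional minute of wait time
- Model B: β₁ = -0.6627 → predicted satisfaction score falls 0.6627 points per additional minute of wait time
- |-1.3324| > |-0.6627| → Model A shows the stronger marginal effect

Note: A better fit (higher R²) doesn't necessarily mean a more important relationship.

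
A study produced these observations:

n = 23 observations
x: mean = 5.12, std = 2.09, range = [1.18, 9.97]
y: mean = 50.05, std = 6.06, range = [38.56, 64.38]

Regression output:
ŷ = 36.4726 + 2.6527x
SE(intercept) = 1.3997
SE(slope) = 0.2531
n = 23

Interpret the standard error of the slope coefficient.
SE(β̂₁) = 0.2531 is the estimated standard deviation of the slope estimate across repeated samples; relative to β̂₁ = 2.6527 that is 9.5%, a precise estimate.

SE(β̂₁) = 0.2531 says: if we drew many samples of n = 23 from the same population and refit each time, the fitted slopes would scatter with a standard deviation of roughly 0.2531 around the true β₁.

Relative precision:
- SE / |β̂₁| = 0.2531 / 2.6527 = 9.5%
- Rule of thumb (under 20%: precise; 20% to under 50%: moderately precise; 50% or more: imprecise) → precise

Link to the t-test: t = β̂₁ / SE(β̂₁) = 2.6527 / 0.2531 = 10.4808, the statistic for H₀: β₁ = 0.

What drives SE(β̂₁): wider spread of x values → smaller SE.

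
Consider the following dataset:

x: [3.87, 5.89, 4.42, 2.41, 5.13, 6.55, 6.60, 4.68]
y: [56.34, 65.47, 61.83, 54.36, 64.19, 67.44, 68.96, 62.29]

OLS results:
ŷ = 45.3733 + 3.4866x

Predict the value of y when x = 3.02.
ŷ = 55.9028

x = 3.02 lies inside the observed range [2.41, 6.60], so the fitted equation applies directly:

ŷ = 45.3733 + 3.4866 × 3.02
ŷ = 45.3733 + 10.5295
ŷ = 55.9028

This is a point prediction; actual observations scatter around it by roughly the residual standard deviation.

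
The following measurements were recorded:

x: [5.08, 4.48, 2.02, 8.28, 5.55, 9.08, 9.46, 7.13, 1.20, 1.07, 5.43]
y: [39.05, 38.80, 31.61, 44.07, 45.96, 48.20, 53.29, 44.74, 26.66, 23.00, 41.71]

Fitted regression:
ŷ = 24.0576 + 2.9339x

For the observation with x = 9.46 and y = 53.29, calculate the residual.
Residual = 1.4777

The residual is the difference between the actual value and the predicted value:

Residual = y - ŷ

Step 1: Calculate predicted value
ŷ = 24.0576 + 2.9339 × 9.46
ŷ = 51.8123

Step 2: Calculate residual
Residual = 53.29 - 51.8123
Residual = 1.4777

Sign check: y > ŷ, so the point is above the line and the fit underestimates here.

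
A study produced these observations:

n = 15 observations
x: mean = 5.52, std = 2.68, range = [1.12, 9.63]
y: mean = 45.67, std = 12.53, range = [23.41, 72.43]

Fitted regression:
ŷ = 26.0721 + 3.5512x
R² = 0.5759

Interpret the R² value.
R² = 0.5759 means 57.59% of the variation in y is explained by the linear relationship with x. This indicates a moderate fit.

R² = 1 − SS_res/SS_tot compares the residual scatter to the total scatter of y about its mean.

Here R² = 0.5759:
- Explained: 57.59% of the variation in y
- Unexplained (residual): 100% − 57.59% = 42.41%
- Rule of thumb (below 0.3 weak; 0.3 to below 0.7 moderate; 0.7 and above strong) → moderate

Note: R² says nothing about causation, and a high R² does not by itself mean the linear form is appropriate — check the residuals.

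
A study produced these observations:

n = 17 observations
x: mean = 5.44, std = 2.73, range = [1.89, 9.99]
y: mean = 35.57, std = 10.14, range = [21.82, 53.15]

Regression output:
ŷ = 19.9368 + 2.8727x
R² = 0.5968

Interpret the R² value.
About 59.68% of the variability in y is accounted for by the regression on x (R² = 0.5968) — a moderate linear fit.

The coefficient of determination R² is the fraction of the total variation in y that the fitted line accounts for.

Here R² = 0.5968:
- Explained: 59.68% of the variation in y
- Unexplained (residual): 100% − 59.68% = 40.32%
- Rule of thumb (below 0.3 weak; 0.3 to below 0.7 moderate; 0.7 and above strong) → moderate

Note: R² says nothing about causation, and a high R² does not by itself mean the linear form is appropriate — check the residuals.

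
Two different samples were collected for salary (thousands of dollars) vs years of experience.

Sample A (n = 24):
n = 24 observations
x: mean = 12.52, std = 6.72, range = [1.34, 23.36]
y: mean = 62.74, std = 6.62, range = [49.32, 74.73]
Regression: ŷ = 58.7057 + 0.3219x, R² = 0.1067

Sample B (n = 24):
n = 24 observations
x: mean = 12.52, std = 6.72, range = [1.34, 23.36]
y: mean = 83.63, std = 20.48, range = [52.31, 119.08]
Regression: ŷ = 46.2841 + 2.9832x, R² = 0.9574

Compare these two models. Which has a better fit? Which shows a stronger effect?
Model B has the better fit (R² = 0.9574 vs 0.1067). Model B shows the stronger effect (|β₁| = 2.9832 vs 0.3219).

Model Comparison:

Goodness of fit (R²):
- Model A: R² = 0.1067 → 10.67% of variance in salary explained
- Model B: R² = 0.9574 → 95.74% of variance in salary explained
- 0.9574 > 0.1067 → Model B has the better fit

Effect size (slope magnitude):
- Model A: β₁ = 0.3219 → predicted salary rises 0.3219 thousand dollars per additional year of experience
- Model B: β₁ = 2.9832 → predicted salary rises 2.9832 thousand dollars per additional year of experience
- |0.3219| < |2.9832| → Model B shows the stronger marginal effect

Note: R² measures how tightly points cluster around the line; β₁ measures how steep the line is — they answer different questions.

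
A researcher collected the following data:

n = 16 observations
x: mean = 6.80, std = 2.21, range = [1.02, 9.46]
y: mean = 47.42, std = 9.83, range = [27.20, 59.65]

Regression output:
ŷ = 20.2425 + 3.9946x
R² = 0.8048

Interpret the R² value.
About 80.48% of the variability in y is accounted for by the regression on x (R² = 0.8048) — a strong linear fit.

R² = 1 − SS_res/SS_tot compares the residual scatter to the total scatter of y about its mean.

Here R² = 0.8048:
- Explained: 80.48% of the variation in y
- Unexplained (residual): 100% − 80.48% = 19.52%
- Rule of thumb (below 0.3 weak; 0.3 to below 0.7 moderate; 0.7 and above strong) → strong

Note: R² says nothing about causation, and a high R² does not by itself mean the linear form is appropriate — check the residuals.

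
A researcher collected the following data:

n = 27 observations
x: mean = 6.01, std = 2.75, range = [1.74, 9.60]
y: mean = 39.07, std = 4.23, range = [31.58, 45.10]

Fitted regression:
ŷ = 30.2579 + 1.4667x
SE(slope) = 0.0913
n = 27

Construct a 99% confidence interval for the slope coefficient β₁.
The 99% CI for β₁ is (1.2122, 1.7212)

Confidence interval for the slope:

The 99% CI for β₁ is: β̂₁ ± t*(α/2, n-2) × SE(β̂₁)

Step 1: Find critical t-value
- Confidence level = 0.99
- Degrees of freedom = n - 2 = 27 - 2 = 25
- t*(α/2, 25) = 2.7874

Step 2: Calculate margin of error
Margin = 2.7874 × 0.0913 = 0.2545

Step 3: Construct interval
CI = 1.4667 ± 0.2545
CI = (1.2122, 1.7212)

Interpretation: intervals built this way capture the true β₁ in 99% of repeated samples; here the plausible range for the per-unit effect of x on y is 1.2122 to 1.7212.
Since 0 is outside the interval, a two-sided test at α = 0.01 would reject H₀: β₁ = 0.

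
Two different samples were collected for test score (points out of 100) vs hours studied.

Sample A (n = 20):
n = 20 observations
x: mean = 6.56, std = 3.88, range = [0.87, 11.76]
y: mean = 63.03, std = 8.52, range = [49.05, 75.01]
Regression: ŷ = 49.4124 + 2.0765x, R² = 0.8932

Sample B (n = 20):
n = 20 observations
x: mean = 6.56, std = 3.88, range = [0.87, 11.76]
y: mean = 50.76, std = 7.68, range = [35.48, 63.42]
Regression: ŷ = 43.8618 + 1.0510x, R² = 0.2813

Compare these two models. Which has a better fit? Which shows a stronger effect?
Model A has the better fit (R² = 0.8932 vs 0.2813). Model A shows the stronger effect (|β₁| = 2.0765 vs 1.0510).

Model Comparison:

Which explains more variance? (R²)
- Model A: R² = 0.8932 → 89.32% of variance in test score explained
- Model B: R² = 0.2813 → 28.13% of variance in test score explained
- 0.8932 > 0.2813 → Model A has the better fit

Strength of effect — compare |β₁|:
- Model A: β₁ = 2.0765 → predicted test score rises 2.0765 points per additional hour of study time
- Model B: β₁ = 1.0510 → predicted test score rises 1.0510 points per additional hour of study time
- |2.0765| > |1.0510| → Model A shows the stronger marginal effect

Notes:
- A better fit (higher R²) doesn't necessarily mean a more important relationship.
- The two samples could reflect different populations, time periods, or measurement quality.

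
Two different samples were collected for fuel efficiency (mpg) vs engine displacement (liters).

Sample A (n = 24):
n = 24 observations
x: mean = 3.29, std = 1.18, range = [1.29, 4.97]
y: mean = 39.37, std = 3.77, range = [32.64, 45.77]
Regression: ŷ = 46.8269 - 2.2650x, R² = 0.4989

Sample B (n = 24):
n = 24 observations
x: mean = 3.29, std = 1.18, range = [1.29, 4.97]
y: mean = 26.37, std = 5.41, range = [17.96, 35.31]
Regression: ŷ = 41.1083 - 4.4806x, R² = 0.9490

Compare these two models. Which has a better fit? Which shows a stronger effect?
Model B has the better fit (R² = 0.9490 vs 0.4989). Model B shows the stronger effect (|β₁| = 4.4806 vs 2.2650).

Model Comparison:

Goodness of fit (R²):
- Model A: R² = 0.4989 → 49.89% of variance in fuel efficiency explained
- Model B: R² = 0.9490 → 94.90% of variance in fuel efficiency explained
- 0.9490 > 0.4989 → Model B has the better fit

Effect size (slope magnitude):
- Model A: β₁ = -2.2650 → predicted fuel efficiency falls 2.2650 mpg per additional liter of engine displacement
- Model B: β₁ = -4.4806 → predicted fuel efficiency falls 4.4806 mpg per additional liter of engine displacement
- |-2.2650| < |-4.4806| → Model B shows the stronger marginal effect

Note: A better fit (higher R²) doesn't necessarily mean a more important relationship.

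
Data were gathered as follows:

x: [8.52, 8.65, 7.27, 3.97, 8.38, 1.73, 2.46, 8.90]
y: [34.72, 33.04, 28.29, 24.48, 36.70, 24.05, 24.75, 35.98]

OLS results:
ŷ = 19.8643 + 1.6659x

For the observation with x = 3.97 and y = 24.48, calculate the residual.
Residual = -1.9979

The residual is the difference between the actual value and the predicted value:

Residual = y - ŷ

Step 1: Calculate predicted value
ŷ = 19.8643 + 1.6659 × 3.97
ŷ = 26.4779

Step 2: Calculate residual
Residual = 24.48 - 26.4779
Residual = -1.9979

Sign check: y < ŷ, so the point is below the line and the fit overestimates here.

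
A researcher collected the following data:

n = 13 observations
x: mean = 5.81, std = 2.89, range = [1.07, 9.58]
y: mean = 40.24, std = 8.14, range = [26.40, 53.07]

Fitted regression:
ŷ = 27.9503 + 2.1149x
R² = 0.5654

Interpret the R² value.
The model explains 56.54% of the variance in y (R² = 0.5654), leaving 43.46% unexplained; the fit is moderate.

R² = 1 − SS_res/SS_tot compares the residual scatter to the total scatter of y about its mean.

Here R² = 0.5654:
- Explained: 56.54% of the variation in y
- Unexplained (residual): 100% − 56.54% = 43.46%
- Rule of thumb (below 0.3 weak; 0.3 to below 0.7 moderate; 0.7 and above strong) → moderate

Note: R² says nothing about causation, and a high R² does not by itself mean the linear form is appropriate — check the residuals.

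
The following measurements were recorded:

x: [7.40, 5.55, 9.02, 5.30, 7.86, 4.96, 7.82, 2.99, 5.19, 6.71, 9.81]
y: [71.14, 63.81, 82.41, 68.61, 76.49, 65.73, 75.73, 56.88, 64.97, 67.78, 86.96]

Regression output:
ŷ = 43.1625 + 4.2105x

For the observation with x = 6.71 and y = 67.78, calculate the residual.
Residual = -3.6350

The residual is the difference between the actual value and the predicted value:

Residual = y - ŷ

Step 1: Calculate predicted value
ŷ = 43.1625 + 4.2105 × 6.71
ŷ = 71.4150

Step 2: Calculate residual
Residual = 67.78 - 71.4150
Residual = -3.6350

The residual is negative, so the observed y = 67.78 sits below the regression line (the line overestimates it by 3.6350).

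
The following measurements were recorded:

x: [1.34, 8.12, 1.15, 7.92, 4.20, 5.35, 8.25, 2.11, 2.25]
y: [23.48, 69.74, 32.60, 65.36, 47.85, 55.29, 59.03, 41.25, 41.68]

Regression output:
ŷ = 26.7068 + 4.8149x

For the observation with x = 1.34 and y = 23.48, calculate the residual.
Residual = -9.6788

The residual is the difference between the actual value and the predicted value:

Residual = y - ŷ

Step 1: Calculate predicted value
ŷ = 26.7068 + 4.8149 × 1.34
ŷ = 33.1588

Step 2: Calculate residual
Residual = 23.48 - 33.1588
Residual = -9.6788

Sign check: y < ŷ, so the point is below the line and the fit overestimates here.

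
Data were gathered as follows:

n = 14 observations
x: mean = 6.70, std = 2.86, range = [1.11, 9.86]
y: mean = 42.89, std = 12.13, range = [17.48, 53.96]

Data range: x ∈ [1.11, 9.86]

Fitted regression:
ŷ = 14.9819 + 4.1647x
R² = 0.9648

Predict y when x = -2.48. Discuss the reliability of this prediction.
ŷ = 4.6534 (extrapolation — x = -2.48 lies outside [1.11, 9.86], so reliability is low).

Prediction calculation:
ŷ = 14.9819 + 4.1647 × (-2.48)
ŷ = 4.6534

Reliability:
- Data range: x ∈ [1.11, 9.86]
- Prediction point: x = -2.48 is 3.59 units below the observed range → this is EXTRAPOLATION, not interpolation

Why that matters here:
- The standard error of prediction grows with (x − x̄)², and x = -2.48 is far from x̄ = 6.70
- There are no observations near this x to validate the fitted line there

The R² = 0.9648 only validates the fit within [1.11, 9.86]; treat ŷ = 4.6534 with caution.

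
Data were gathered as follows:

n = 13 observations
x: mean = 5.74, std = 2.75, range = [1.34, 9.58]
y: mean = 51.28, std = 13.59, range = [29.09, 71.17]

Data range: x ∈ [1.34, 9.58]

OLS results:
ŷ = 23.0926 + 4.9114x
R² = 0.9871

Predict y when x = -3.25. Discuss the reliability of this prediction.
The equation gives ŷ = 7.1306; however x = -3.25 is 4.59 units below the observed range, so this extrapolated value should not be trusted.

Prediction calculation:
ŷ = 23.0926 + 4.9114 × (-3.25)
ŷ = 7.1306

Reliability:
- Data range: x ∈ [1.34, 9.58]
- Prediction point: x = -3.25 is 4.59 units below the observed range → this is EXTRAPOLATION, not interpolation

Why that matters here:
- There are no observations near this x to validate the fitted line there
- The standard error of prediction grows with (x − x̄)², and x = -3.25 is far from x̄ = 5.74

The R² = 0.9871 only validates the fit within [1.34, 9.58]; treat ŷ = 7.1306 with caution.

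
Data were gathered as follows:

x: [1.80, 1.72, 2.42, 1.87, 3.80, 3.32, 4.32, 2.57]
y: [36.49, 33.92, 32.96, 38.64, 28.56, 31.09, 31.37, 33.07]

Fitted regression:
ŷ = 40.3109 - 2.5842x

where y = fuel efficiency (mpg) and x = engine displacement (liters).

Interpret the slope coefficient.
For each additional liter of engine displacement, predicted fuel efficiency decreases by approximately 2.5842 mpg.

β₁ = -2.5842 is the change in predicted fuel efficiency (mpg) per additional liter of engine displacement.

Interpretation:
- Engine displacement up by 1 liter → predicted fuel efficiency decreases by 2.5842 mpg
- This is a linear approximation: the same per-unit change is assumed across the whole observed x range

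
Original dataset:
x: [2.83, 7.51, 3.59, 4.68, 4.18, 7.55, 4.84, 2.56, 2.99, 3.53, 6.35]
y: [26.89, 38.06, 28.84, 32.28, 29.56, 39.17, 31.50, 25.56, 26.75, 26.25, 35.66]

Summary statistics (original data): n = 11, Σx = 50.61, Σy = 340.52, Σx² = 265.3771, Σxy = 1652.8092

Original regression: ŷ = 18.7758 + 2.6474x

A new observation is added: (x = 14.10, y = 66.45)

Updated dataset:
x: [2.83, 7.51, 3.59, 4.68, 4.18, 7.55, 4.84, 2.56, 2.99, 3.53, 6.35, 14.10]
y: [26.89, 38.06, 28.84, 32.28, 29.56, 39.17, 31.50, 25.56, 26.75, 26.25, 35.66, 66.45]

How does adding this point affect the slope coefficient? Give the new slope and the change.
Adding the point moves β₁ from 2.6474 to 3.4291, i.e. it increases by 0.7817 (+29.5%).

The new point has HIGH LEVERAGE: x = 14.10 is far from the original mean x̄ = 50.61/11 ≈ 4.60 (original range [2.56, 7.55]).

Step 1: Update the sums with the new point (n goes from 11 to 12)
Σx  = 50.61 + 14.10 = 64.71
Σy  = 340.52 + 66.45 = 406.97
Σx² = 265.3771 + 14.10² = 265.3771 + 198.8100 = 464.1871
Σxy = 1652.8092 + 14.10×66.45 = 1652.8092 + 936.9450 = 2589.7542

Step 2: Recompute the slope with b₁ = (nΣxy − ΣxΣy) / (nΣx² − (Σx)²)
Numerator   = 12×2589.7542 − 64.71×406.97 = 31077.0504 − 26335.0287 = 4742.0217
Denominator = 12×464.1871 − 64.71² = 5570.2452 − 4187.3841 = 1382.8611
b₁(new) = 4742.0217 / 1382.8611 = 3.4291

(Same formula on the original sums: (11×1652.8092 − 50.61×340.52) / (11×265.3771 − 50.61²) = 947.1840 / 357.7760 = 2.6474, matching the given fit.)

Step 3: Change in slope
Δβ₁ = 3.4291 − 2.6474 = +0.7817
Relative change = +0.7817 / 2.6474 × 100% = +29.5%
→ the slope increases when the point is added.

Because the point sits above the extension of the original line at a high-leverage x, it tilts the fit up.
In practice: refit with and without it and report both if conclusions differ; examine leverage (hᵢ) and Cook's distance rather than deleting it automatically.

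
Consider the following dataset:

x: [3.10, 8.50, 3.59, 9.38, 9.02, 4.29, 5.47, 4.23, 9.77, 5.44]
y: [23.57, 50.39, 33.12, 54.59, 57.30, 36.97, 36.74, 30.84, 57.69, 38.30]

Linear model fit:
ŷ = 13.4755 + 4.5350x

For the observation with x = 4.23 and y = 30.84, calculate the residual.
Residual = -1.8186

The residual is the difference between the actual value and the predicted value:

Residual = y - ŷ

Step 1: Calculate predicted value
ŷ = 13.4755 + 4.5350 × 4.23
ŷ = 32.6586

Step 2: Calculate residual
Residual = 30.84 - 32.6586
Residual = -1.8186

The residual is negative, so the observed y = 30.84 sits below the regression line (the line overestimates it by 1.8186).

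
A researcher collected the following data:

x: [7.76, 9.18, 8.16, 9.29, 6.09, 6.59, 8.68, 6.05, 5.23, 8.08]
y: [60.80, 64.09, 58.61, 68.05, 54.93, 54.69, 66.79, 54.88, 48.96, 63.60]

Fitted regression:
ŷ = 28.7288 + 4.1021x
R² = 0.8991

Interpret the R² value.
The model explains 89.91% of the variance in y (R² = 0.8991), leaving 10.09% unexplained; the fit is strong.

R² = 1 − SS_res/SS_tot compares the residual scatter to the total scatter of y about its mean.

Here R² = 0.8991:
- Explained: 89.91% of the variation in y
- Unexplained (residual): 100% − 89.91% = 10.09%
- Rule of thumb (below 0.3 weak; 0.3 to below 0.7 moderate; 0.7 and above strong) → strong

Note: R² says nothing about causation, and a high R² does not by itself mean the linear form is appropriate — check the residuals.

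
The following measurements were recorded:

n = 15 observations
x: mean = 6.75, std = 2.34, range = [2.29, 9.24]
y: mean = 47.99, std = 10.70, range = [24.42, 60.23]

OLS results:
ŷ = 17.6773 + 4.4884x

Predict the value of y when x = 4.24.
ŷ = 36.7081

Plug x = 4.24 into the fitted line:

ŷ = 17.6773 + 4.4884 × 4.24
ŷ = 17.6773 + 19.0308
ŷ = 36.7081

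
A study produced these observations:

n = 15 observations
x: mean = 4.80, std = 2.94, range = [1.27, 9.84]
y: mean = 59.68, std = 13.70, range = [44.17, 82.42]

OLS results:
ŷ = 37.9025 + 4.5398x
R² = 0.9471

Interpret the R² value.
The model explains 94.71% of the variance in y (R² = 0.9471), leaving 5.29% unexplained; the fit is strong.

R² (coefficient of determination) measures the proportion of variance in y explained by the regression model.

Here R² = 0.9471:
- Explained: 94.71% of the variation in y
- Unexplained (residual): 100% − 94.71% = 5.29%
- Rule of thumb (below 0.3 weak; 0.3 to below 0.7 moderate; 0.7 and above strong) → strong

Note: R² says nothing about causation, and a high R² does not by itself mean the linear form is appropriate — check the residuals.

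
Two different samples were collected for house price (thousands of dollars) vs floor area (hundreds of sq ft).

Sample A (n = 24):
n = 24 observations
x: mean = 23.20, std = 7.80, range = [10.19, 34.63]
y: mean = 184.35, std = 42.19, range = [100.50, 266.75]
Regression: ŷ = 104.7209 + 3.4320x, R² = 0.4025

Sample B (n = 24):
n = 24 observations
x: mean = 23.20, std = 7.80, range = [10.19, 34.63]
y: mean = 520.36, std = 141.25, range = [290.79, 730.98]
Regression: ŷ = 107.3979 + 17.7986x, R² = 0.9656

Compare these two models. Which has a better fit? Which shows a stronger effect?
Model B has the better fit (R² = 0.9656 vs 0.4025). Model B shows the stronger effect (|β₁| = 17.7986 vs 3.4320).

Model Comparison:

Which explains more variance? (R²)
- Model A: R² = 0.4025 → 40.25% of variance in house price explained
- Model B: R² = 0.9656 → 96.56% of variance in house price explained
- 0.9656 > 0.4025 → Model B has the better fit

Effect size (slope magnitude):
- Model A: β₁ = 3.4320 → predicted house price rises 3.4320 thousand dollars per additional hundred sq ft of floor area
- Model B: β₁ = 17.7986 → predicted house price rises 17.7986 thousand dollars per additional hundred sq ft of floor area
- |3.4320| < |17.7986| → Model B shows the stronger marginal effect

Notes:
- A steeper slope doesn't make a better model if the scatter around the line is large.
- The two samples could reflect different populations, time periods, or measurement quality.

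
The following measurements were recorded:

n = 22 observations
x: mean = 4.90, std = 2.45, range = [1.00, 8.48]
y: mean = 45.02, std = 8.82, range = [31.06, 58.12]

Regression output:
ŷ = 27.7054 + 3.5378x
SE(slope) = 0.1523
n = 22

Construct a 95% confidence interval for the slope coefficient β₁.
The 95% CI for β₁ is (3.2201, 3.8555)

Confidence interval for the slope:

The 95% CI for β₁ is: β̂₁ ± t*(α/2, n-2) × SE(β̂₁)

Step 1: Find critical t-value
- Confidence level = 0.95
- Degrees of freedom = n - 2 = 22 - 2 = 20
- t*(α/2, 20) = 2.0860

Step 2: Calculate margin of error
Margin = 2.0860 × 0.1523 = 0.3177

Step 3: Construct interval
CI = 3.5378 ± 0.3177
CI = (3.2201, 3.8555)

Interpretation: We are 95% confident that the true slope β₁ lies between 3.2201 and 3.8555.
Since 0 is outside the interval, a two-sided test at α = 0.05 would reject H₀: β₁ = 0.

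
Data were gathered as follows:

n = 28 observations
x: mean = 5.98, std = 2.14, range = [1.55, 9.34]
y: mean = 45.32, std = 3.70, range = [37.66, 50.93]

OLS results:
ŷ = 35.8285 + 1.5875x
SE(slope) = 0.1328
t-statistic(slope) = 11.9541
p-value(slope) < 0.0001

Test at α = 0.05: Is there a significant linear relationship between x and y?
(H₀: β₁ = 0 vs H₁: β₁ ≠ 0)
p-value < 0.0001 < α = 0.05, so we reject H₀. The relationship is significant.

Hypothesis test for the slope coefficient:

H₀: β₁ = 0 (no linear relationship)
H₁: β₁ ≠ 0 (linear relationship exists)

Test statistic: t = β̂₁ / SE(β̂₁) = 1.5875 / 0.1328 = 11.9541

With df = 26, the two-sided p-value for |t| = 11.9541 is <0.0001.

Decision rule: reject H₀ if p-value < α.
p-value < 0.0001 < α = 0.05 → reject H₀.

Conclusion: the linear association between x and y is significant at the 5% level.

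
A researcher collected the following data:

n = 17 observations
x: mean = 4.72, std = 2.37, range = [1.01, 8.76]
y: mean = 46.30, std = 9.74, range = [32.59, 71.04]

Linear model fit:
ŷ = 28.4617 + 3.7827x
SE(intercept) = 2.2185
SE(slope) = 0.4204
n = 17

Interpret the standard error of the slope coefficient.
SE(slope) = 0.4204 measures the uncertainty in the estimated slope. The coefficient is estimated precisely (SE/|β̂₁| = 11.1%).

SE(β̂₁) = 0.4204 says: if we drew many samples of n = 17 from the same population and refit each time, the fitted slopes would scatter with a standard deviation of roughly 0.4204 around the true β₁.

Relative precision:
- SE / |β̂₁| = 0.4204 / 3.7827 = 11.1%
- Rule of thumb (under 20%: precise; 20% to under 50%: moderately precise; 50% or more: imprecise) → precise

Link to the t-test: t = β̂₁ / SE(β̂₁) = 3.7827 / 0.4204 = 8.9979, the statistic for H₀: β₁ = 0.

What drives SE(β̂₁): more residual scatter → larger SE; larger n (here n = 17) → smaller SE.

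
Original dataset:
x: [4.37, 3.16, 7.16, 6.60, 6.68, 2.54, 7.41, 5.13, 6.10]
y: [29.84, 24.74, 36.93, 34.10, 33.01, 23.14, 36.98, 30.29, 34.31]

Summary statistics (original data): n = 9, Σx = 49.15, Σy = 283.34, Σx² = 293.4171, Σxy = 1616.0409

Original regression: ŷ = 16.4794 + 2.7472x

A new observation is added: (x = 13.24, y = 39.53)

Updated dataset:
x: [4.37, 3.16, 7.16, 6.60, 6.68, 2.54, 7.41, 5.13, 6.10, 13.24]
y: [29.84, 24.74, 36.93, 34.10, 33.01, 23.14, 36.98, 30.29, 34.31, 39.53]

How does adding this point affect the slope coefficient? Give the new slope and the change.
The slope changes from 2.7472 to 1.5735 (change of -1.1737, or -42.7%).

The new point has HIGH LEVERAGE: x = 13.24 is far from the original mean x̄ = 49.15/9 ≈ 5.46 (original range [2.54, 7.41]).

Step 1: Update the sums with the new point (n goes from 9 to 10)
Σx  = 49.15 + 13.24 = 62.39
Σy  = 283.34 + 39.53 = 322.87
Σx² = 293.4171 + 13.24² = 293.4171 + 175.2976 = 468.7147
Σxy = 1616.0409 + 13.24×39.53 = 1616.0409 + 523.3772 = 2139.4181

Step 2: Recompute the slope with b₁ = (nΣxy − ΣxΣy) / (nΣx² − (Σx)²)
Numerator   = 10×2139.4181 − 62.39×322.87 = 21394.1810 − 20143.8593 = 1250.3217
Denominator = 10×468.7147 − 62.39² = 4687.1470 − 3892.5121 = 794.6349
b₁(new) = 1250.3217 / 794.6349 = 1.5735

(Same formula on the original sums: (9×1616.0409 − 49.15×283.34) / (9×293.4171 − 49.15²) = 618.2071 / 225.0314 = 2.7472, matching the given fit.)

Step 3: Change in slope
Δβ₁ = 1.5735 − 2.7472 = -1.1737
Relative change = -1.1737 / 2.7472 × 100% = -42.7%
→ the slope decreases when the point is added.

A high-leverage point only changes the slope if it is off the original line; here y = 39.53 is below the original trend, so the slope decreases.
In practice: examine leverage (hᵢ) and Cook's distance rather than deleting it automatically; investigate whether it comes from the same population as the rest of the sample.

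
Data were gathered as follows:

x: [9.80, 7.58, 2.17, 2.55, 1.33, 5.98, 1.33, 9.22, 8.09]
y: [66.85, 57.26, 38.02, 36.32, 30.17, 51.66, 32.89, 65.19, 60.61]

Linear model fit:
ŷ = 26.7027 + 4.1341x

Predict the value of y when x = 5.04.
ŷ = 47.5386

To predict y for x = 5.04, substitute into the regression equation:

ŷ = 26.7027 + 4.1341 × 5.04
ŷ = 26.7027 + 20.8359
ŷ = 47.5386

This is a point prediction; actual observations scatter around it by roughly the residual standard deviation.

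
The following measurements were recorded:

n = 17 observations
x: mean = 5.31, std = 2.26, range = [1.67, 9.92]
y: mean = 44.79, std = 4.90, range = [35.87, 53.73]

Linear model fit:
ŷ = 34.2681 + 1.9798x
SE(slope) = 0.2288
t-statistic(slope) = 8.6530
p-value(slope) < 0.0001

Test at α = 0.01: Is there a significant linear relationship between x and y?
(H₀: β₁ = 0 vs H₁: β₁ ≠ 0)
Since p-value < 0.0001 < α = 0.01, reject H₀ — the slope is significantly different from 0.

Hypothesis test for the slope coefficient:

H₀: β₁ = 0 (no linear relationship)
H₁: β₁ ≠ 0 (linear relationship exists)

Test statistic: t = β̂₁ / SE(β̂₁) = 1.9798 / 0.2288 = 8.6530

p < 0.0001: how often a slope estimate this far from 0 (in SE units) would arise by chance if β₁ were truly 0.

Decision rule: reject H₀ if p-value < α.
p-value < 0.0001 < α = 0.01 → reject H₀.

Conclusion: the linear association between x and y is significant at the 1% level.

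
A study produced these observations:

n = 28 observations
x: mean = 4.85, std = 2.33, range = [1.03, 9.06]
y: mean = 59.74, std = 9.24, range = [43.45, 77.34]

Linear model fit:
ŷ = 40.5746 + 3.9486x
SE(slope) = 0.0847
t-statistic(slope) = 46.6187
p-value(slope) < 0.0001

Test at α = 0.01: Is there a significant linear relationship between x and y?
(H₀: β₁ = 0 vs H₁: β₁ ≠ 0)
p-value < 0.0001 < α = 0.01, so we reject H₀. The relationship is significant.

Hypothesis test for the slope coefficient:

H₀: β₁ = 0 (no linear relationship)
H₁: β₁ ≠ 0 (linear relationship exists)

Test statistic: t = β̂₁ / SE(β̂₁) = 3.9486 / 0.0847 = 46.6187

With df = 26, the two-sided p-value for |t| = 46.6187 is <0.0001.

Decision rule: reject H₀ if p-value < α.
p-value < 0.0001 < α = 0.01 → reject H₀.

At α = 0.01 the data do provide convincing evidence of a nonzero slope.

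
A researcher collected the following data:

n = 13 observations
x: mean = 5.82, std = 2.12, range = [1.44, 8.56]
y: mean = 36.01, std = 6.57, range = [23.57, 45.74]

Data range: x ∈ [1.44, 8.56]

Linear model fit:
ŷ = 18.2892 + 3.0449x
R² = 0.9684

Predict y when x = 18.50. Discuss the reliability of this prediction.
The equation gives ŷ = 74.6199; however x = 18.50 is 9.94 units above the observed range, so this extrapolated value should not be trusted.

Prediction calculation:
ŷ = 18.2892 + 3.0449 × 18.50
ŷ = 74.6199

Reliability:
- Data range: x ∈ [1.44, 8.56]
- Prediction point: x = 18.50 is 9.94 units above the observed range → this is EXTRAPOLATION, not interpolation

Why that matters here:
- Real relationships often flatten, saturate, or turn nonlinear at extremes
- There are no observations near this x to validate the fitted line there

Report the number if required, but flag clearly that it is an extrapolation.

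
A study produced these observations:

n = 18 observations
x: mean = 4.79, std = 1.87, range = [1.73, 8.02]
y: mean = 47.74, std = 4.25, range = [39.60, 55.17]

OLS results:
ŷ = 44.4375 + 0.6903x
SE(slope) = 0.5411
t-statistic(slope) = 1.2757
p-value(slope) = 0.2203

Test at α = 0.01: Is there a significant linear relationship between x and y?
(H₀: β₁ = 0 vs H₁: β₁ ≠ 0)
Since p-value = 0.2203 ≥ α = 0.01, fail to reject H₀ — the slope is not significantly different from 0.

Hypothesis test for the slope coefficient:

H₀: β₁ = 0 (no linear relationship)
H₁: β₁ ≠ 0 (linear relationship exists)

Test statistic: t = β̂₁ / SE(β̂₁) = 0.6903 / 0.5411 = 1.2757

The p-value (0.2203) is the probability, under H₀, of a t-statistic at least as extreme as |t| = 1.2757 (two-sided, df = n − 2 = 16).

Decision rule: reject H₀ if p-value < α.
p-value = 0.2203 ≥ α = 0.01 → fail to reject H₀.

Conclusion: the linear association between x and y is not significant at the 1% level.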